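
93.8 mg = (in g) 1 mg = 1e-06 kg, so 93.8 mg = 93.8 * 1e-06 = 9.38e-05 kg. 1 g = 0.001 kg, so 9.38e-05 kg = 9.38e-05 / 0.001 = 0.0938 g. Final answer: 0.0938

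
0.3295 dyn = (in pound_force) 1 dyn = 1e-05 N, so 0.3295 dyn = 0.3295 * 1e-05 = 3.295e-06 N. 1 pound_force = 4.4482216 N, so 3.295e-06 N = 3.295e-06 / 4.4482216 = 7.4074547e-07 pound_force ≈ 7.407e-07 pound_force (4 s.f.). Final answer: 7.407e-07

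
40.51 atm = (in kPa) 4105. Check: 1 atm = 101325 Pa, so 40.51 atm = 40.51 * 101325 = 4104675.8 Pa. 1 kPa = 1000 Pa, so 4104675.8 Pa = 4104675.8 / 1000 = 4104.6758 kPa ≈ 4105 kPa (4 s.f.).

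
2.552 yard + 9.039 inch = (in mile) 0.001593. Check: 1 yard = 0.9144 m, so 2.552 yard = 2.552 * 0.9144 = 2.3335488 m. 1 inch = 0.0254 m, so 9.039 inch = 9.039 * 0.0254 = 0.2295906 m. Sum: 2.3335488 + 0.2295906 = 2.5631394 m. 1 mile = 1609.344 m, so 2.5631394 m = 2.5631394 / 1609.344 = 0.001592661 mile ≈ 0.001593 mile (4 s.f.).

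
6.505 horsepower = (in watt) 4851. Check: 1 horsepower = 745.69987 W, so 6.505 horsepower = 6.505 * 745.69987 = 4850.7777 W. 4850.7777 W = 4850.7777 watt ≈ 4851 watt (4 s.f.).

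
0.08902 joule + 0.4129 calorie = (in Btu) 0.08902 joule = 0.08902 J. 1 calorie = 4.184 J, so 0.4129 calorie = 0.4129 * 4.184 = 1.7275736 J. Sum: 0.08902 + 1.7275736 = 1.8165936 J. 1 Btu = 1055.0559 J, so 1.8165936 J = 1.8165936 / 1055.0559 = 0.0017217985 Btu ≈ 0.001722 Btu (4 s.f.). Final answer: 0.001722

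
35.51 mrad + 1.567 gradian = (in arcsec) 1 mrad = 0.001 rad, so 35.51 mrad = 35.51 * 0.001 = 0.03551 rad. 1 gradian = 0.015707963 rad, so 1.567 gradian = 1.567 * 0.015707963 = 0.024614378 rad. Sum: 0.03551 + 0.024614378 = 0.060124378 rad. 1 arcsec = 4.8481368e-06 rad, so 0.060124378 rad = 0.060124378 / 4.8481368e-06 = 12401.543 arcsec ≈ 1.24e+04 arcsec (4 s.f.). Final answer: 1.24e+04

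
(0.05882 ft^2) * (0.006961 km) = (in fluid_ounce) 1 ft^2 = 0.09290304 m^2, so 0.05882 ft^2 = 0.05882 * 0.09290304 = 0.0054645568 m^2. 1 km = 1000 m, so 0.006961 km = 0.006961 * 1000 = 6.961 m. Combine: 0.0054645568 m^2 * 6.961 m = 0.03803878 m^3. 1 fluid_ounce = 2.957353e-05 m^3, so 0.03803878 m^3 = 0.03803878 / 2.957353e-05 = 1286.2442 fluid_ounce ≈ 1286 fluid_ounce (4 s.f.). Final answer: 1286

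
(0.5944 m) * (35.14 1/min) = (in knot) 0.5944 m is already in m. 1 1/min = 0.016666667 Hz, so 35.14 1/min = 35.14 * 0.016666667 = 0.58566667 Hz. Combine: 0.5944 m * 0.58566667 Hz = 0.34812027 m/s. 1 knot = 0.51444444 m/s, so 0.34812027 m/s = 0.34812027 / 0.51444444 = 0.67669166 knot ≈ 0.6767 knot (4 s.f.). Final answer: 0.6767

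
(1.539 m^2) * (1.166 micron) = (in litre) 1.539 m^2 is already in m^2. 1 micron = 1e-06 m, so 1.166 micron = 1.166 * 1e-06 = 1.166e-06 m. Combine: 1.539 m^2 * 1.166e-06 m = 1.794474e-06 m^3. 1 litre = 0.001 m^3, so 1.794474e-06 m^3 = 1.794474e-06 / 0.001 = 0.001794474 litre ≈ 0.001794 litre (4 s.f.). Final answer: 0.001794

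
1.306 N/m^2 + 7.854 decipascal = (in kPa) 1.306 N/m^2 = 1.306 Pa. 1 decipascal = 0.1 Pa, so 7.854 decipascal = 7.854 * 0.1 = 0.7854 Pa. Sum: 1.306 + 0.7854 = 2.0914 Pa. 1 kPa = 1000 Pa, so 2.0914 Pa = 2.0914 / 1000 = 0.0020914 kPa ≈ 0.002091 kPa (4 s.f.). Final answer: 0.002091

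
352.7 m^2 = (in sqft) 1 sqft = 0.09290304 m^2, so 352.7 m^2 = 352.7 / 0.09290304 = 3796.4312 sqft ≈ 3796 sqft (4 s.f.). Final answer: 3796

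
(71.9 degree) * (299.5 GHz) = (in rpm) 3.589e+12. Check: 1 degree = 0.017453293 rad, so 71.9 degree = 71.9 * 0.017453293 = 1.2548917 rad. 1 GHz = 1e+09 Hz, so 299.5 GHz = 299.5 * 1e+09 = 2.995e+11 Hz. Combine: 1.2548917 rad * 2.995e+11 Hz = 3.7584007e+11 rad/s. 1 rpm = 0.10471976 rad/s, so 3.7584007e+11 rad/s = 3.7584007e+11 / 0.10471976 = 3.5890083e+12 rpm ≈ 3.589e+12 rpm (4 s.f.).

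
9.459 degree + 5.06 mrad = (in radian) 1 degree = 0.017453293 rad, so 9.459 degree = 9.459 * 0.017453293 = 0.16509069 rad. 1 mrad = 0.001 rad, so 5.06 mrad = 5.06 * 0.001 = 0.00506 rad. Sum: 0.16509069 + 0.00506 = 0.17015069 rad. 0.17015069 rad = 0.17015069 radian ≈ 0.1702 radian (4 s.f.). Final answer: 0.1702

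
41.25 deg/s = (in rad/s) 1 deg/s = 0.017453293 rad/s, so 41.25 deg/s = 41.25 * 0.017453293 = 0.71994832 rad/s. Result: 0.71994832 rad/s ≈ 0.7199 rad/s (4 s.f.). Final answer: 0.7199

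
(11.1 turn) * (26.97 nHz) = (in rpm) 1.796e-05. Check: 1 turn = 6.2831853 rad, so 11.1 turn = 11.1 * 6.2831853 = 69.743357 rad. 1 nHz = 1e-09 Hz, so 26.97 nHz = 26.97 * 1e-09 = 2.697e-08 Hz. Combine: 69.743357 rad * 2.697e-08 Hz = 1.8809783e-06 rad/s. 1 rpm = 0.10471976 rad/s, so 1.8809783e-06 rad/s = 1.8809783e-06 / 0.10471976 = 1.796202e-05 rpm ≈ 1.796e-05 rpm (4 s.f.).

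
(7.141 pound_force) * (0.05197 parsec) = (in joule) 1 pound_force = 4.4482216 N, so 7.141 pound_force = 7.141 * 4.4482216 = 31.764751 N. 1 parsec = 3.0856776e+16 m, so 0.05197 parsec = 0.05197 * 3.0856776e+16 = 1.6036266e+15 m. Combine: 31.764751 N * 1.6036266e+15 m = 5.09388e+16 J. 5.09388e+16 J = 5.09388e+16 joule ≈ 5.094e+16 joule (4 s.f.). Final answer: 5.094e+16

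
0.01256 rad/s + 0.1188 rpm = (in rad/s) 0.025. Check: 0.01256 rad/s is already in rad/s. 1 rpm = 0.10471976 rad/s, so 0.1188 rpm = 0.1188 * 0.10471976 = 0.012440707 rad/s. Sum: 0.01256 + 0.012440707 = 0.025000707 rad/s. Result: 0.025000707 rad/s ≈ 0.025 rad/s (4 s.f.).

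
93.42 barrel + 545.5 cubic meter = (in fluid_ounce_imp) 1 barrel = 0.15898729 m^3, so 93.42 barrel = 93.42 * 0.15898729 = 14.852593 m^3. 545.5 cubic meter = 545.5 m^3. Sum: 14.852593 + 545.5 = 560.35259 m^3. 1 fluid_ounce_imp = 2.8413063e-05 m^3, so 560.35259 m^3 = 560.35259 / 2.8413063e-05 = 19721654 fluid_ounce_imp ≈ 1.972e+07 fluid_ounce_imp (4 s.f.). Final answer: 1.972e+07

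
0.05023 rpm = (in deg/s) 0.3014. Check: 1 rpm = 0.10471976 rad/s, so 0.05023 rpm = 0.05023 * 0.10471976 = 0.0052600733 rad/s. 1 deg/s = 0.017453293 rad/s, so 0.0052600733 rad/s = 0.0052600733 / 0.017453293 = 0.30138 deg/s ≈ 0.3014 deg/s (4 s.f.).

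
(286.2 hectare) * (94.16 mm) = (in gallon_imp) 1 hectare = 10000 m^2, so 286.2 hectare = 286.2 * 10000 = 2862000 m^2. 1 mm = 0.001 m, so 94.16 mm = 94.16 * 0.001 = 0.09416 m. Combine: 2862000 m^2 * 0.09416 m = 269485.92 m^3. 1 gallon_imp = 0.00454609 m^3, so 269485.92 m^3 = 269485.92 / 0.00454609 = 59278615 gallon_imp ≈ 5.928e+07 gallon_imp (4 s.f.). Final answer: 5.928e+07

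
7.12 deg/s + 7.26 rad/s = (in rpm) 1 deg/s = 0.017453293 rad/s, so 7.12 deg/s = 7.12 * 0.017453293 = 0.12426744 rad/s. 7.26 rad/s is already in rad/s. Sum: 0.12426744 + 7.26 = 7.3842674 rad/s. 1 rpm = 0.10471976 rad/s, so 7.3842674 rad/s = 7.3842674 / 0.10471976 = 70.51456 rpm ≈ 70.51 rpm (4 s.f.). Final answer: 70.51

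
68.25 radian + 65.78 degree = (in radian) 69.4. Check: 68.25 radian = 68.25 rad. 1 degree = 0.017453293 rad, so 65.78 degree = 65.78 * 0.017453293 = 1.1480776 rad. Sum: 68.25 + 1.1480776 = 69.398078 rad. 69.398078 rad = 69.398078 radian ≈ 69.4 radian (4 s.f.).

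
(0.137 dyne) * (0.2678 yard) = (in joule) 1 dyne = 1e-05 N, so 0.137 dyne = 0.137 * 1e-05 = 1.37e-06 N. 1 yard = 0.9144 m, so 0.2678 yard = 0.2678 * 0.9144 = 0.24487632 m. Combine: 1.37e-06 N * 0.24487632 m = 3.3548056e-07 J. 3.3548056e-07 J = 3.3548056e-07 joule ≈ 3.355e-07 joule (4 s.f.). Final answer: 3.355e-07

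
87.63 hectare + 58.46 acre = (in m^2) 1.113e+06. Check: 1 hectare = 10000 m^2, so 87.63 hectare = 87.63 * 10000 = 876300 m^2. 1 acre = 4046.8564 m^2, so 58.46 acre = 58.46 * 4046.8564 = 236579.23 m^2. Sum: 876300 + 236579.23 = 1112879.2 m^2. Result: 1112879.2 m^2 ≈ 1.113e+06 m^2 (4 s.f.).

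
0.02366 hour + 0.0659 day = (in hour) 1.605. Check: 1 hour = 3600 s, so 0.02366 hour = 0.02366 * 3600 = 85.176 s. 1 day = 86400 s, so 0.0659 day = 0.0659 * 86400 = 5693.76 s. Sum: 85.176 + 5693.76 = 5778.936 s. 1 hour = 3600 s, so 5778.936 s = 5778.936 / 3600 = 1.60526 hour ≈ 1.605 hour (4 s.f.).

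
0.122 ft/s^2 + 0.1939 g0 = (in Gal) 1 ft/s^2 = 0.3048 m/s^2, so 0.122 ft/s^2 = 0.122 * 0.3048 = 0.0371856 m/s^2. 1 g0 = 9.80665 m/s^2, so 0.1939 g0 = 0.1939 * 9.80665 = 1.9015094 m/s^2. Sum: 0.0371856 + 1.9015094 = 1.938695 m/s^2. 1 Gal = 0.01 m/s^2, so 1.938695 m/s^2 = 1.938695 / 0.01 = 193.8695 Gal ≈ 193.9 Gal (4 s.f.). Final answer: 193.9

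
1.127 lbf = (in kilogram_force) 0.5112. Check: 1 lbf = 4.4482216 N, so 1.127 lbf = 1.127 * 4.4482216 = 5.0131458 N. 1 kilogram_force = 9.80665 N, so 5.0131458 N = 5.0131458 / 9.80665 = 0.5111986 kilogram_force ≈ 0.5112 kilogram_force (4 s.f.).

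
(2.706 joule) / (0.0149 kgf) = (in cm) 2.706 joule = 2.706 J. 1 kgf = 9.80665 N, so 0.0149 kgf = 0.0149 * 9.80665 = 0.14611908 N. Combine: 2.706 J / 0.14611908 N = 18.519141 m. 1 cm = 0.01 m, so 18.519141 m = 18.519141 / 0.01 = 1851.9141 cm ≈ 1852 cm (4 s.f.). Final answer: 1852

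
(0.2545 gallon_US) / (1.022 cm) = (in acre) 2.329e-05. Check: 1 gallon_US = 0.0037854118 m^3, so 0.2545 gallon_US = 0.2545 * 0.0037854118 = 0.0009633873 m^3. 1 cm = 0.01 m, so 1.022 cm = 1.022 * 0.01 = 0.01022 m. Combine: 0.0009633873 m^3 / 0.01022 m = 0.094264902 m^2. 1 acre = 4046.8564 m^2, so 0.094264902 m^2 = 0.094264902 / 4046.8564 = 2.3293365e-05 acre ≈ 2.329e-05 acre (4 s.f.).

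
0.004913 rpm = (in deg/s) 1 rpm = 0.10471976 rad/s, so 0.004913 rpm = 0.004913 * 0.10471976 = 0.00051448816 rad/s. 1 deg/s = 0.017453293 rad/s, so 0.00051448816 rad/s = 0.00051448816 / 0.017453293 = 0.029478 deg/s ≈ 0.02948 deg/s (4 s.f.). Final answer: 0.02948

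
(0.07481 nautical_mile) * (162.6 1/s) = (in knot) 4.379e+04. Check: 1 nautical_mile = 1852 m, so 0.07481 nautical_mile = 0.07481 * 1852 = 138.54812 m. 162.6 1/s = 162.6 Hz. Combine: 138.54812 m * 162.6 Hz = 22527.924 m/s. 1 knot = 0.51444444 m/s, so 22527.924 m/s = 22527.924 / 0.51444444 = 43790.782 knot ≈ 4.379e+04 knot (4 s.f.).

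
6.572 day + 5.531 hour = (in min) 1 day = 86400 s, so 6.572 day = 6.572 * 86400 = 567820.8 s. 1 hour = 3600 s, so 5.531 hour = 5.531 * 3600 = 19911.6 s. Sum: 567820.8 + 19911.6 = 587732.4 s. 1 min = 60 s, so 587732.4 s = 587732.4 / 60 = 9795.54 min ≈ 9796 min (4 s.f.). Final answer: 9796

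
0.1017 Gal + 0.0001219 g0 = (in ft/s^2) 1 Gal = 0.01 m/s^2, so 0.1017 Gal = 0.1017 * 0.01 = 0.001017 m/s^2. 1 g0 = 9.80665 m/s^2, so 0.0001219 g0 = 0.0001219 * 9.80665 = 0.0011954306 m/s^2. Sum: 0.001017 + 0.0011954306 = 0.0022124306 m/s^2. 1 ft/s^2 = 0.3048 m/s^2, so 0.0022124306 m/s^2 = 0.0022124306 / 0.3048 = 0.0072586307 ft/s^2 ≈ 0.007259 ft/s^2 (4 s.f.). Final answer: 0.007259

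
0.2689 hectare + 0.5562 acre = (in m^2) 1 hectare = 10000 m^2, so 0.2689 hectare = 0.2689 * 10000 = 2689 m^2. 1 acre = 4046.8564 m^2, so 0.5562 acre = 0.5562 * 4046.8564 = 2250.8615 m^2. Sum: 2689 + 2250.8615 = 4939.8615 m^2. Result: 4939.8615 m^2 ≈ 4940 m^2 (4 s.f.). Final answer: 4940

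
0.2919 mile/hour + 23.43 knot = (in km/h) 43.86. Check: 1 mile/hour = 0.44704 m/s, so 0.2919 mile/hour = 0.2919 * 0.44704 = 0.13049098 m/s. 1 knot = 0.51444444 m/s, so 23.43 knot = 23.43 * 0.51444444 = 12.053433 m/s. Sum: 0.13049098 + 12.053433 = 12.183924 m/s. 1 km/h = 0.27777778 m/s, so 12.183924 m/s = 12.183924 / 0.27777778 = 43.862128 km/h ≈ 43.86 km/h (4 s.f.).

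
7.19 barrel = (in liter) 1143. Check: 1 barrel = 0.15898729 m^3, so 7.19 barrel = 7.19 * 0.15898729 = 1.1431187 m^3. 1 liter = 0.001 m^3, so 1.1431187 m^3 = 1.1431187 / 0.001 = 1143.1187 liter ≈ 1143 liter (4 s.f.).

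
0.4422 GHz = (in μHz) 1 GHz = 1e+09 Hz, so 0.4422 GHz = 0.4422 * 1e+09 = 4.422e+08 Hz. 1 μHz = 1e-06 Hz, so 4.422e+08 Hz = 4.422e+08 / 1e-06 = 4.422e+14 μHz. Final answer: 4.422e+14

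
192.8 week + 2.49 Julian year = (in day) 2259. Check: 1 week = 604800 s, so 192.8 week = 192.8 * 604800 = 1.1660544e+08 s. 1 Julian year = 31557600 s, so 2.49 Julian year = 2.49 * 31557600 = 78578424 s. Sum: 1.1660544e+08 + 78578424 = 1.9518386e+08 s. 1 day = 86400 s, so 1.9518386e+08 s = 1.9518386e+08 / 86400 = 2259.0725 day ≈ 2259 day (4 s.f.).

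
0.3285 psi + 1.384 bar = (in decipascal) 1.407e+06. Check: 1 psi = 6894.7573 Pa, so 0.3285 psi = 0.3285 * 6894.7573 = 2264.9278 Pa. 1 bar = 100000 Pa, so 1.384 bar = 1.384 * 100000 = 138400 Pa. Sum: 2264.9278 + 138400 = 140664.93 Pa. 1 decipascal = 0.1 Pa, so 140664.93 Pa = 140664.93 / 0.1 = 1406649.3 decipascal ≈ 1.407e+06 decipascal (4 s.f.).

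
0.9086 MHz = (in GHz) 0.0009086. Check: 1 MHz = 1000000 Hz, so 0.9086 MHz = 0.9086 * 1000000 = 908600 Hz. 1 GHz = 1e+09 Hz, so 908600 Hz = 908600 / 1e+09 = 0.0009086 GHz.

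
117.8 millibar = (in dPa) 1 millibar = 100 Pa, so 117.8 millibar = 117.8 * 100 = 11780 Pa. 1 dPa = 0.1 Pa, so 11780 Pa = 11780 / 0.1 = 117800 dPa ≈ 1.178e+05 dPa (4 s.f.). Final answer: 1.178e+05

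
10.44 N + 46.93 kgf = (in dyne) 10.44 N is already in N. 1 kgf = 9.80665 N, so 46.93 kgf = 46.93 * 9.80665 = 460.22608 N. Sum: 10.44 + 460.22608 = 470.66608 N. 1 dyne = 1e-05 N, so 470.66608 N = 470.66608 / 1e-05 = 47066608 dyne ≈ 4.707e+07 dyne (4 s.f.). Final answer: 4.707e+07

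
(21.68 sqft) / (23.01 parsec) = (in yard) 3.102e-18. Check: 1 sqft = 0.09290304 m^2, so 21.68 sqft = 21.68 * 0.09290304 = 2.0141379 m^2. 1 parsec = 3.0856776e+16 m, so 23.01 parsec = 23.01 * 3.0856776e+16 = 7.1001441e+17 m. Combine: 2.0141379 m^2 / 7.1001441e+17 m = 2.8367564e-18 m. 1 yard = 0.9144 m, so 2.8367564e-18 m = 2.8367564e-18 / 0.9144 = 3.1023145e-18 yard ≈ 3.102e-18 yard (4 s.f.).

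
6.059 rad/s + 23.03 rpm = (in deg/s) 6.059 rad/s is already in rad/s. 1 rpm = 0.10471976 rad/s, so 23.03 rpm = 23.03 * 0.10471976 = 2.411696 rad/s. Sum: 6.059 + 2.411696 = 8.470696 rad/s. 1 deg/s = 0.017453293 rad/s, so 8.470696 rad/s = 8.470696 / 0.017453293 = 485.33513 deg/s ≈ 485.3 deg/s (4 s.f.). Final answer: 485.3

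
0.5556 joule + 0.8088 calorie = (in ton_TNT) 9.416e-10. Check: 0.5556 joule = 0.5556 J. 1 calorie = 4.184 J, so 0.8088 calorie = 0.8088 * 4.184 = 3.3840192 J. Sum: 0.5556 + 3.3840192 = 3.9396192 J. 1 ton_TNT = 4.184e+09 J, so 3.9396192 J = 3.9396192 / 4.184e+09 = 9.4159159e-10 ton_TNT ≈ 9.416e-10 ton_TNT (4 s.f.).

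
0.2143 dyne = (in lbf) 1 dyne = 1e-05 N, so 0.2143 dyne = 0.2143 * 1e-05 = 2.143e-06 N. 1 lbf = 4.4482216 N, so 2.143e-06 N = 2.143e-06 / 4.4482216 = 4.8176557e-07 lbf ≈ 4.818e-07 lbf (4 s.f.). Final answer: 4.818e-07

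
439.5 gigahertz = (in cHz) 4.395e+13. Check: 1 gigahertz = 1e+09 Hz, so 439.5 gigahertz = 439.5 * 1e+09 = 4.395e+11 Hz. 1 cHz = 0.01 Hz, so 4.395e+11 Hz = 4.395e+11 / 0.01 = 4.395e+13 cHz.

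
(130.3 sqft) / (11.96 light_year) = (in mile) 6.648e-20. Check: 1 sqft = 0.09290304 m^2, so 130.3 sqft = 130.3 * 0.09290304 = 12.105266 m^2. 1 light_year = 9.4607305e+15 m, so 11.96 light_year = 11.96 * 9.4607305e+15 = 1.1315034e+17 m. Combine: 12.105266 m^2 / 1.1315034e+17 m = 1.0698392e-16 m. 1 mile = 1609.344 m, so 1.0698392e-16 m = 1.0698392e-16 / 1609.344 = 6.6476724e-20 mile ≈ 6.648e-20 mile (4 s.f.).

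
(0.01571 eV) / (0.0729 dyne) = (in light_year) 3.65e-31. Check: 1 eV = 1.6021766e-19 J, so 0.01571 eV = 0.01571 * 1.6021766e-19 = 2.5170195e-21 J. 1 dyne = 1e-05 N, so 0.0729 dyne = 0.0729 * 1e-05 = 7.29e-07 N. Combine: 2.5170195e-21 J / 7.29e-07 N = 3.4527016e-15 m. 1 light_year = 9.4607305e+15 m, so 3.4527016e-15 m = 3.4527016e-15 / 9.4607305e+15 = 3.6495085e-31 light_year ≈ 3.65e-31 light_year (4 s.f.).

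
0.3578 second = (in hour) 9.939e-05. Check: 0.3578 second = 0.3578 s. 1 hour = 3600 s, so 0.3578 s = 0.3578 / 3600 = 9.9388889e-05 hour ≈ 9.939e-05 hour (4 s.f.).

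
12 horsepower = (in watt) 8948. Check: 1 horsepower = 745.69987 W, so 12 horsepower = 12 * 745.69987 = 8948.3985 W. 8948.3985 W = 8948.3985 watt ≈ 8948 watt (4 s.f.).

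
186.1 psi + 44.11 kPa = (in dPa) 1.327e+07. Check: 1 psi = 6894.7573 Pa, so 186.1 psi = 186.1 * 6894.7573 = 1283114.3 Pa. 1 kPa = 1000 Pa, so 44.11 kPa = 44.11 * 1000 = 44110 Pa. Sum: 1283114.3 + 44110 = 1327224.3 Pa. 1 dPa = 0.1 Pa, so 1327224.3 Pa = 1327224.3 / 0.1 = 13272243 dPa ≈ 1.327e+07 dPa (4 s.f.).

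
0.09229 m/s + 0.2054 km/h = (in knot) 0.09229 m/s is already in m/s. 1 km/h = 0.27777778 m/s, so 0.2054 km/h = 0.2054 * 0.27777778 = 0.057055556 m/s. Sum: 0.09229 + 0.057055556 = 0.14934556 m/s. 1 knot = 0.51444444 m/s, so 0.14934556 m/s = 0.14934556 / 0.51444444 = 0.29030454 knot ≈ 0.2903 knot (4 s.f.). Final answer: 0.2903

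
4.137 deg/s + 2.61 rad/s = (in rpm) 25.61. Check: 1 deg/s = 0.017453293 rad/s, so 4.137 deg/s = 4.137 * 0.017453293 = 0.072204271 rad/s. 2.61 rad/s is already in rad/s. Sum: 0.072204271 + 2.61 = 2.6822043 rad/s. 1 rpm = 0.10471976 rad/s, so 2.6822043 rad/s = 2.6822043 / 0.10471976 = 25.613164 rpm ≈ 25.61 rpm (4 s.f.).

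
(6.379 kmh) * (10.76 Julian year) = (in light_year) 6.36e-08. Check: 1 kmh = 0.27777778 m/s, so 6.379 kmh = 6.379 * 0.27777778 = 1.7719444 m/s. 1 Julian year = 31557600 s, so 10.76 Julian year = 10.76 * 31557600 = 3.3955978e+08 s. Combine: 1.7719444 m/s * 3.3955978e+08 s = 6.0168106e+08 m. 1 light_year = 9.4607305e+15 m, so 6.0168106e+08 m = 6.0168106e+08 / 9.4607305e+15 = 6.3597738e-08 light_year ≈ 6.36e-08 light_year (4 s.f.).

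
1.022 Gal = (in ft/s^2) 0.03353. Check: 1 Gal = 0.01 m/s^2, so 1.022 Gal = 1.022 * 0.01 = 0.01022 m/s^2. 1 ft/s^2 = 0.3048 m/s^2, so 0.01022 m/s^2 = 0.01022 / 0.3048 = 0.033530184 ft/s^2 ≈ 0.03353 ft/s^2 (4 s.f.).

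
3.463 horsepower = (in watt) 2582. Check: 1 horsepower = 745.69987 W, so 3.463 horsepower = 3.463 * 745.69987 = 2582.3587 W. 2582.3587 W = 2582.3587 watt ≈ 2582 watt (4 s.f.).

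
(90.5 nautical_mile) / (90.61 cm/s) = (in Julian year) 1 nautical_mile = 1852 m, so 90.5 nautical_mile = 90.5 * 1852 = 167606 m. 1 cm/s = 0.01 m/s, so 90.61 cm/s = 90.61 * 0.01 = 0.9061 m/s. Combine: 167606 m / 0.9061 m/s = 184975.17 s. 1 Julian year = 31557600 s, so 184975.17 s = 184975.17 / 31557600 = 0.0058615094 Julian year ≈ 0.005862 Julian year (4 s.f.). Final answer: 0.005862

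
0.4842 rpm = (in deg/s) 1 rpm = 0.10471976 rad/s, so 0.4842 rpm = 0.4842 * 0.10471976 = 0.050705305 rad/s. 1 deg/s = 0.017453293 rad/s, so 0.050705305 rad/s = 0.050705305 / 0.017453293 = 2.9052 deg/s ≈ 2.905 deg/s (4 s.f.). Final answer: 2.905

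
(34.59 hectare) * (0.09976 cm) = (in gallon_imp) 1 hectare = 10000 m^2, so 34.59 hectare = 34.59 * 10000 = 345900 m^2. 1 cm = 0.01 m, so 0.09976 cm = 0.09976 * 0.01 = 0.0009976 m. Combine: 345900 m^2 * 0.0009976 m = 345.06984 m^3. 1 gallon_imp = 0.00454609 m^3, so 345.06984 m^3 = 345.06984 / 0.00454609 = 75904.753 gallon_imp ≈ 7.59e+04 gallon_imp (4 s.f.). Final answer: 7.59e+04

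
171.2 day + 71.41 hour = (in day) 1 day = 86400 s, so 171.2 day = 171.2 * 86400 = 14791680 s. 1 hour = 3600 s, so 71.41 hour = 71.41 * 3600 = 257076 s. Sum: 14791680 + 257076 = 15048756 s. 1 day = 86400 s, so 15048756 s = 15048756 / 86400 = 174.17542 day ≈ 174.2 day (4 s.f.). Final answer: 174.2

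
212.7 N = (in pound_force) 1 pound_force = 4.4482216 N, so 212.7 N = 212.7 / 4.4482216 = 47.816862 pound_force ≈ 47.82 pound_force (4 s.f.). Final answer: 47.82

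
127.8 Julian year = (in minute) 1 Julian year = 31557600 s, so 127.8 Julian year = 127.8 * 31557600 = 4.0330613e+09 s. 1 minute = 60 s, so 4.0330613e+09 s = 4.0330613e+09 / 60 = 67217688 minute ≈ 6.722e+07 minute (4 s.f.). Final answer: 6.722e+07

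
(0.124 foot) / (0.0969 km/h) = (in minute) 1 foot = 0.3048 m, so 0.124 foot = 0.124 * 0.3048 = 0.0377952 m. 1 km/h = 0.27777778 m/s, so 0.0969 km/h = 0.0969 * 0.27777778 = 0.026916667 m/s. Combine: 0.0377952 m / 0.026916667 m/s = 1.404156 s. 1 minute = 60 s, so 1.404156 s = 1.404156 / 60 = 0.023402601 minute ≈ 0.0234 minute (4 s.f.). Final answer: 0.0234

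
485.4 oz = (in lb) 1 oz = 0.028349523 kg, so 485.4 oz = 485.4 * 0.028349523 = 13.760859 kg. 1 lb = 0.45359237 kg, so 13.760859 kg = 13.760859 / 0.45359237 = 30.3375 lb ≈ 30.34 lb (4 s.f.). Final answer: 30.34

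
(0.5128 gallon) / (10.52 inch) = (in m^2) 0.007265. Check: 1 gallon = 0.0037854118 m^3, so 0.5128 gallon = 0.5128 * 0.0037854118 = 0.0019411592 m^3. 1 inch = 0.0254 m, so 10.52 inch = 10.52 * 0.0254 = 0.267208 m. Combine: 0.0019411592 m^3 / 0.267208 m = 0.0072645997 m^2. Result: 0.0072645997 m^2 ≈ 0.007265 m^2 (4 s.f.).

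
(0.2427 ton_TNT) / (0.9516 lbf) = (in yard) 1 ton_TNT = 4.184e+09 J, so 0.2427 ton_TNT = 0.2427 * 4.184e+09 = 1.0154568e+09 J. 1 lbf = 4.4482216 N, so 0.9516 lbf = 0.9516 * 4.4482216 = 4.2329277 N. Combine: 1.0154568e+09 J / 4.2329277 N = 2.3989467e+08 m. 1 yard = 0.9144 m, so 2.3989467e+08 m = 2.3989467e+08 / 0.9144 = 2.62352e+08 yard ≈ 2.624e+08 yard (4 s.f.). Final answer: 2.624e+08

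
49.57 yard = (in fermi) 4.533e+16. Check: 1 yard = 0.9144 m, so 49.57 yard = 49.57 * 0.9144 = 45.326808 m. 1 fermi = 1e-15 m, so 45.326808 m = 45.326808 / 1e-15 = 4.5326808e+16 fermi ≈ 4.533e+16 fermi (4 s.f.).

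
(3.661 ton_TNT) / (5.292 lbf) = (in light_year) 6.878e-08. Check: 1 ton_TNT = 4.184e+09 J, so 3.661 ton_TNT = 3.661 * 4.184e+09 = 1.5317624e+10 J. 1 lbf = 4.4482216 N, so 5.292 lbf = 5.292 * 4.4482216 = 23.539989 N. Combine: 1.5317624e+10 J / 23.539989 N = 6.5070651e+08 m. 1 light_year = 9.4607305e+15 m, so 6.5070651e+08 m = 6.5070651e+08 / 9.4607305e+15 = 6.8779733e-08 light_year ≈ 6.878e-08 light_year (4 s.f.).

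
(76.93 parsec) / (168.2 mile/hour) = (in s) 1 parsec = 3.0856776e+16 m, so 76.93 parsec = 76.93 * 3.0856776e+16 = 2.3738118e+18 m. 1 mile/hour = 0.44704 m/s, so 168.2 mile/hour = 168.2 * 0.44704 = 75.192128 m/s. Combine: 2.3738118e+18 m / 75.192128 m/s = 3.1569951e+16 s. Result: 3.1569951e+16 s ≈ 3.157e+16 s (4 s.f.). Final answer: 3.157e+16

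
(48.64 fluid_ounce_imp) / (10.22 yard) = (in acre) 1 fluid_ounce_imp = 2.8413063e-05 m^3, so 48.64 fluid_ounce_imp = 48.64 * 2.8413063e-05 = 0.0013820114 m^3. 1 yard = 0.9144 m, so 10.22 yard = 10.22 * 0.9144 = 9.345168 m. Combine: 0.0013820114 m^3 / 9.345168 m = 0.00014788513 m^2. 1 acre = 4046.8564 m^2, so 0.00014788513 m^2 = 0.00014788513 / 4046.8564 = 3.6543211e-08 acre ≈ 3.654e-08 acre (4 s.f.). Final answer: 3.654e-08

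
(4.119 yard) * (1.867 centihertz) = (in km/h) 1 yard = 0.9144 m, so 4.119 yard = 4.119 * 0.9144 = 3.7664136 m. 1 centihertz = 0.01 Hz, so 1.867 centihertz = 1.867 * 0.01 = 0.01867 Hz. Combine: 3.7664136 m * 0.01867 Hz = 0.070318942 m/s. 1 km/h = 0.27777778 m/s, so 0.070318942 m/s = 0.070318942 / 0.27777778 = 0.25314819 km/h ≈ 0.2531 km/h (4 s.f.). Final answer: 0.2531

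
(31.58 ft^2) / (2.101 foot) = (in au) 3.062e-11. Check: 1 ft^2 = 0.09290304 m^2, so 31.58 ft^2 = 31.58 * 0.09290304 = 2.933878 m^2. 1 foot = 0.3048 m, so 2.101 foot = 2.101 * 0.3048 = 0.6403848 m. Combine: 2.933878 m^2 / 0.6403848 m = 4.5814298 m. 1 au = 1.4959787e+11 m, so 4.5814298 m = 4.5814298 / 1.4959787e+11 = 3.0624967e-11 au ≈ 3.062e-11 au (4 s.f.).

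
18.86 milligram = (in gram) 0.01886. Check: 1 milligram = 1e-06 kg, so 18.86 milligram = 18.86 * 1e-06 = 1.886e-05 kg. 1 gram = 0.001 kg, so 1.886e-05 kg = 1.886e-05 / 0.001 = 0.01886 gram.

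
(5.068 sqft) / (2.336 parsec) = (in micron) 1 sqft = 0.09290304 m^2, so 5.068 sqft = 5.068 * 0.09290304 = 0.47083261 m^2. 1 parsec = 3.0856776e+16 m, so 2.336 parsec = 2.336 * 3.0856776e+16 = 7.2081428e+16 m. Combine: 0.47083261 m^2 / 7.2081428e+16 m = 6.5319545e-18 m. 1 micron = 1e-06 m, so 6.5319545e-18 m = 6.5319545e-18 / 1e-06 = 6.5319545e-12 micron ≈ 6.532e-12 micron (4 s.f.). Final answer: 6.532e-12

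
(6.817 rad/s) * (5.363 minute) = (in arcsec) 6.817 rad/s is already in rad/s. 1 minute = 60 s, so 5.363 minute = 5.363 * 60 = 321.78 s. Combine: 6.817 rad/s * 321.78 s = 2193.5743 rad. 1 arcsec = 4.8481368e-06 rad, so 2193.5743 rad = 2193.5743 / 4.8481368e-06 = 4.5245717e+08 arcsec ≈ 4.525e+08 arcsec (4 s.f.). Final answer: 4.525e+08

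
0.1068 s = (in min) 1 min = 60 s, so 0.1068 s = 0.1068 / 60 = 0.00178 min. Final answer: 0.00178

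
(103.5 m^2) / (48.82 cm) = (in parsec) 103.5 m^2 is already in m^2. 1 cm = 0.01 m, so 48.82 cm = 48.82 * 0.01 = 0.4882 m. Combine: 103.5 m^2 / 0.4882 m = 212.00328 m. 1 parsec = 3.0856776e+16 m, so 212.00328 m = 212.00328 / 3.0856776e+16 = 6.8705583e-15 parsec ≈ 6.871e-15 parsec (4 s.f.). Final answer: 6.871e-15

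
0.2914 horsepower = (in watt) 1 horsepower = 745.69987 W, so 0.2914 horsepower = 0.2914 * 745.69987 = 217.29694 W. 217.29694 W = 217.29694 watt ≈ 217.3 watt (4 s.f.). Final answer: 217.3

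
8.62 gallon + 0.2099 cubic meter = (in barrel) 1 gallon = 0.0037854118 m^3, so 8.62 gallon = 8.62 * 0.0037854118 = 0.03263025 m^3. 0.2099 cubic meter = 0.2099 m^3. Sum: 0.03263025 + 0.2099 = 0.24253025 m^3. 1 barrel = 0.15898729 m^3, so 0.24253025 m^3 = 0.24253025 / 0.15898729 = 1.5254694 barrel ≈ 1.525 barrel (4 s.f.). Final answer: 1.525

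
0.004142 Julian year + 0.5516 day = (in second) 1.784e+05. Check: 1 Julian year = 31557600 s, so 0.004142 Julian year = 0.004142 * 31557600 = 130711.58 s. 1 day = 86400 s, so 0.5516 day = 0.5516 * 86400 = 47658.24 s. Sum: 130711.58 + 47658.24 = 178369.82 s. 178369.82 s = 178369.82 second ≈ 1.784e+05 second (4 s.f.).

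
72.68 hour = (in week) 1 hour = 3600 s, so 72.68 hour = 72.68 * 3600 = 261648 s. 1 week = 604800 s, so 261648 s = 261648 / 604800 = 0.43261905 week ≈ 0.4326 week (4 s.f.). Final answer: 0.4326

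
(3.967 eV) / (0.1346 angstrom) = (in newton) 1 eV = 1.6021766e-19 J, so 3.967 eV = 3.967 * 1.6021766e-19 = 6.3558347e-19 J. 1 angstrom = 1e-10 m, so 0.1346 angstrom = 0.1346 * 1e-10 = 1.346e-11 m. Combine: 6.3558347e-19 J / 1.346e-11 m = 4.7220169e-08 N. 4.7220169e-08 N = 4.7220169e-08 newton ≈ 4.722e-08 newton (4 s.f.). Final answer: 4.722e-08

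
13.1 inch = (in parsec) 1 inch = 0.0254 m, so 13.1 inch = 13.1 * 0.0254 = 0.33274 m. 1 parsec = 3.0856776e+16 m, so 0.33274 m = 0.33274 / 3.0856776e+16 = 1.0783369e-17 parsec ≈ 1.078e-17 parsec (4 s.f.). Final answer: 1.078e-17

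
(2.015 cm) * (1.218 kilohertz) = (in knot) 47.71. Check: 1 cm = 0.01 m, so 2.015 cm = 2.015 * 0.01 = 0.02015 m. 1 kilohertz = 1000 Hz, so 1.218 kilohertz = 1.218 * 1000 = 1218 Hz. Combine: 0.02015 m * 1218 Hz = 24.5427 m/s. 1 knot = 0.51444444 m/s, so 24.5427 m/s = 24.5427 / 0.51444444 = 47.707192 knot ≈ 47.71 knot (4 s.f.).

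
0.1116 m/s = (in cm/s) 1 cm/s = 0.01 m/s, so 0.1116 m/s = 0.1116 / 0.01 = 11.16 cm/s. Final answer: 11.16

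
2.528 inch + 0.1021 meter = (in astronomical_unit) 1.112e-12. Check: 1 inch = 0.0254 m, so 2.528 inch = 2.528 * 0.0254 = 0.0642112 m. 0.1021 meter = 0.1021 m. Sum: 0.0642112 + 0.1021 = 0.1663112 m. 1 astronomical_unit = 1.4959787e+11 m, so 0.1663112 m = 0.1663112 / 1.4959787e+11 = 1.1117217e-12 astronomical_unit ≈ 1.112e-12 astronomical_unit (4 s.f.).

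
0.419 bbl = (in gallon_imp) 1 bbl = 0.15898729 m^3, so 0.419 bbl = 0.419 * 0.15898729 = 0.066615677 m^3. 1 gallon_imp = 0.00454609 m^3, so 0.066615677 m^3 = 0.066615677 / 0.00454609 = 14.6534 gallon_imp ≈ 14.65 gallon_imp (4 s.f.). Final answer: 14.65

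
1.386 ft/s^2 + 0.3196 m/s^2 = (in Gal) 1 ft/s^2 = 0.3048 m/s^2, so 1.386 ft/s^2 = 1.386 * 0.3048 = 0.4224528 m/s^2. 0.3196 m/s^2 is already in m/s^2. Sum: 0.4224528 + 0.3196 = 0.7420528 m/s^2. 1 Gal = 0.01 m/s^2, so 0.7420528 m/s^2 = 0.7420528 / 0.01 = 74.20528 Gal ≈ 74.21 Gal (4 s.f.). Final answer: 74.21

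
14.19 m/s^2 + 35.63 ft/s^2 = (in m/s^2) 14.19 m/s^2 is already in m/s^2. 1 ft/s^2 = 0.3048 m/s^2, so 35.63 ft/s^2 = 35.63 * 0.3048 = 10.860024 m/s^2. Sum: 14.19 + 10.860024 = 25.050024 m/s^2. Result: 25.050024 m/s^2 ≈ 25.05 m/s^2 (4 s.f.). Final answer: 25.05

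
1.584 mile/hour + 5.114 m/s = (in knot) 11.32. Check: 1 mile/hour = 0.44704 m/s, so 1.584 mile/hour = 1.584 * 0.44704 = 0.70811136 m/s. 5.114 m/s is already in m/s. Sum: 0.70811136 + 5.114 = 5.8221114 m/s. 1 knot = 0.51444444 m/s, so 5.8221114 m/s = 5.8221114 / 0.51444444 = 11.317279 knot ≈ 11.32 knot (4 s.f.).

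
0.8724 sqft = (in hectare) 8.105e-06. Check: 1 sqft = 0.09290304 m^2, so 0.8724 sqft = 0.8724 * 0.09290304 = 0.081048612 m^2. 1 hectare = 10000 m^2, so 0.081048612 m^2 = 0.081048612 / 10000 = 8.1048612e-06 hectare ≈ 8.105e-06 hectare (4 s.f.).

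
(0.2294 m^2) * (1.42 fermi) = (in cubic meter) 3.257e-16. Check: 0.2294 m^2 is already in m^2. 1 fermi = 1e-15 m, so 1.42 fermi = 1.42 * 1e-15 = 1.42e-15 m. Combine: 0.2294 m^2 * 1.42e-15 m = 3.25748e-16 m^3. 3.25748e-16 m^3 = 3.25748e-16 cubic meter ≈ 3.257e-16 cubic meter (4 s.f.).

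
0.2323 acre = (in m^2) 1 acre = 4046.8564 m^2, so 0.2323 acre = 0.2323 * 4046.8564 = 940.08475 m^2. Result: 940.08475 m^2 ≈ 940.1 m^2 (4 s.f.). Final answer: 940.1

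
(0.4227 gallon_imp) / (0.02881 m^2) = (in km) 6.67e-05. Check: 1 gallon_imp = 0.00454609 m^3, so 0.4227 gallon_imp = 0.4227 * 0.00454609 = 0.0019216322 m^3. 0.02881 m^2 is already in m^2. Combine: 0.0019216322 m^3 / 0.02881 m^2 = 0.066700182 m. 1 km = 1000 m, so 0.066700182 m = 0.066700182 / 1000 = 6.6700182e-05 km ≈ 6.67e-05 km (4 s.f.).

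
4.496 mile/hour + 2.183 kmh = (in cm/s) 1 mile/hour = 0.44704 m/s, so 4.496 mile/hour = 4.496 * 0.44704 = 2.0098918 m/s. 1 kmh = 0.27777778 m/s, so 2.183 kmh = 2.183 * 0.27777778 = 0.60638889 m/s. Sum: 2.0098918 + 0.60638889 = 2.6162807 m/s. 1 cm/s = 0.01 m/s, so 2.6162807 m/s = 2.6162807 / 0.01 = 261.62807 cm/s ≈ 261.6 cm/s (4 s.f.). Final answer: 261.6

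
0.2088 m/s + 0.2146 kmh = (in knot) 0.5217. Check: 0.2088 m/s is already in m/s. 1 kmh = 0.27777778 m/s, so 0.2146 kmh = 0.2146 * 0.27777778 = 0.059611111 m/s. Sum: 0.2088 + 0.059611111 = 0.26841111 m/s. 1 knot = 0.51444444 m/s, so 0.26841111 m/s = 0.26841111 / 0.51444444 = 0.52174946 knot ≈ 0.5217 knot (4 s.f.).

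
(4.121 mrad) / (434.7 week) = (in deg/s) 1 mrad = 0.001 rad, so 4.121 mrad = 4.121 * 0.001 = 0.004121 rad. 1 week = 604800 s, so 434.7 week = 434.7 * 604800 = 2.6290656e+08 s. Combine: 0.004121 rad / 2.6290656e+08 s = 1.5674771e-11 rad/s. 1 deg/s = 0.017453293 rad/s, so 1.5674771e-11 rad/s = 1.5674771e-11 / 0.017453293 = 8.980982e-10 deg/s ≈ 8.981e-10 deg/s (4 s.f.). Final answer: 8.981e-10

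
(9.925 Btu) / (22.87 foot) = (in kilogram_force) 1 Btu = 1055.0559 J, so 9.925 Btu = 9.925 * 1055.0559 = 10471.429 J. 1 foot = 0.3048 m, so 22.87 foot = 22.87 * 0.3048 = 6.970776 m. Combine: 10471.429 J / 6.970776 m = 1502.1899 N. 1 kilogram_force = 9.80665 N, so 1502.1899 N = 1502.1899 / 9.80665 = 153.18074 kilogram_force ≈ 153.2 kilogram_force (4 s.f.). Final answer: 153.2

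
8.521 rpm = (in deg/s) 51.13. Check: 1 rpm = 0.10471976 rad/s, so 8.521 rpm = 8.521 * 0.10471976 = 0.89231703 rad/s. 1 deg/s = 0.017453293 rad/s, so 0.89231703 rad/s = 0.89231703 / 0.017453293 = 51.126 deg/s ≈ 51.13 deg/s (4 s.f.).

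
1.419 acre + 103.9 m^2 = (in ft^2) 1 acre = 4046.8564 m^2, so 1.419 acre = 1.419 * 4046.8564 = 5742.4893 m^2. 103.9 m^2 is already in m^2. Sum: 5742.4893 + 103.9 = 5846.3893 m^2. 1 ft^2 = 0.09290304 m^2, so 5846.3893 m^2 = 5846.3893 / 0.09290304 = 62930.01 ft^2 ≈ 6.293e+04 ft^2 (4 s.f.). Final answer: 6.293e+04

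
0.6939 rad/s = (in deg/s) 1 deg/s = 0.017453293 rad/s, so 0.6939 rad/s = 0.6939 / 0.017453293 = 39.757541 deg/s ≈ 39.76 deg/s (4 s.f.). Final answer: 39.76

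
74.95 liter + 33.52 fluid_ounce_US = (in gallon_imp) 1 liter = 0.001 m^3, so 74.95 liter = 74.95 * 0.001 = 0.07495 m^3. 1 fluid_ounce_US = 2.957353e-05 m^3, so 33.52 fluid_ounce_US = 33.52 * 2.957353e-05 = 0.00099130471 m^3. Sum: 0.07495 + 0.00099130471 = 0.075941305 m^3. 1 gallon_imp = 0.00454609 m^3, so 0.075941305 m^3 = 0.075941305 / 0.00454609 = 16.704752 gallon_imp ≈ 16.7 gallon_imp (4 s.f.). Final answer: 16.7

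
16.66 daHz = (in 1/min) 1 daHz = 10 Hz, so 16.66 daHz = 16.66 * 10 = 166.6 Hz. 1 1/min = 0.016666667 Hz, so 166.6 Hz = 166.6 / 0.016666667 = 9996 1/min. Final answer: 9996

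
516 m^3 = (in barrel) 3246. Check: 1 barrel = 0.15898729 m^3, so 516 m^3 = 516 / 0.15898729 = 3245.5424 barrel ≈ 3246 barrel (4 s.f.).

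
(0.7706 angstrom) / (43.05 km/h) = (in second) 1 angstrom = 1e-10 m, so 0.7706 angstrom = 0.7706 * 1e-10 = 7.706e-11 m. 1 km/h = 0.27777778 m/s, so 43.05 km/h = 43.05 * 0.27777778 = 11.958333 m/s. Combine: 7.706e-11 m / 11.958333 m/s = 6.4440418e-12 s. 6.4440418e-12 s = 6.4440418e-12 second ≈ 6.444e-12 second (4 s.f.). Final answer: 6.444e-12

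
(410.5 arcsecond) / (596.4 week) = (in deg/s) 1 arcsecond = 4.8481368e-06 rad, so 410.5 arcsecond = 410.5 * 4.8481368e-06 = 0.0019901602 rad. 1 week = 604800 s, so 596.4 week = 596.4 * 604800 = 3.6070272e+08 s. Combine: 0.0019901602 rad / 3.6070272e+08 s = 5.5174526e-12 rad/s. 1 deg/s = 0.017453293 rad/s, so 5.5174526e-12 rad/s = 5.5174526e-12 / 0.017453293 = 3.1612675e-10 deg/s ≈ 3.161e-10 deg/s (4 s.f.). Final answer: 3.161e-10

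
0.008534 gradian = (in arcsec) 27.65. Check: 1 gradian = 0.015707963 rad, so 0.008534 gradian = 0.008534 * 0.015707963 = 0.00013405176 rad. 1 arcsec = 4.8481368e-06 rad, so 0.00013405176 rad = 0.00013405176 / 4.8481368e-06 = 27.65016 arcsec ≈ 27.65 arcsec (4 s.f.).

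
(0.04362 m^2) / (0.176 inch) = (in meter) 0.04362 m^2 is already in m^2. 1 inch = 0.0254 m, so 0.176 inch = 0.176 * 0.0254 = 0.0044704 m. Combine: 0.04362 m^2 / 0.0044704 m = 9.7575161 m. 9.7575161 m = 9.7575161 meter ≈ 9.758 meter (4 s.f.). Final answer: 9.758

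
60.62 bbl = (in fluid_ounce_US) 1 bbl = 0.15898729 m^3, so 60.62 bbl = 60.62 * 0.15898729 = 9.6378098 m^3. 1 fluid_ounce_US = 2.957353e-05 m^3, so 9.6378098 m^3 = 9.6378098 / 2.957353e-05 = 325893.12 fluid_ounce_US ≈ 3.259e+05 fluid_ounce_US (4 s.f.). Final answer: 3.259e+05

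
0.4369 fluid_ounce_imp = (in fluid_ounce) 0.4198. Check: 1 fluid_ounce_imp = 2.8413063e-05 m^3, so 0.4369 fluid_ounce_imp = 0.4369 * 2.8413063e-05 = 1.2413667e-05 m^3. 1 fluid_ounce = 2.957353e-05 m^3, so 1.2413667e-05 m^3 = 1.2413667e-05 / 2.957353e-05 = 0.41975602 fluid_ounce ≈ 0.4198 fluid_ounce (4 s.f.).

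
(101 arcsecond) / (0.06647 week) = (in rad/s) 1 arcsecond = 4.8481368e-06 rad, so 101 arcsecond = 101 * 4.8481368e-06 = 0.00048966182 rad. 1 week = 604800 s, so 0.06647 week = 0.06647 * 604800 = 40201.056 s. Combine: 0.00048966182 rad / 40201.056 s = 1.2180322e-08 rad/s. Result: 1.2180322e-08 rad/s ≈ 1.218e-08 rad/s (4 s.f.). Final answer: 1.218e-08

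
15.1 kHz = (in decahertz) 1 kHz = 1000 Hz, so 15.1 kHz = 15.1 * 1000 = 15100 Hz. 1 decahertz = 10 Hz, so 15100 Hz = 15100 / 10 = 1510 decahertz. Final answer: 1510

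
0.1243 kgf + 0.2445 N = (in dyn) 1.463e+05. Check: 1 kgf = 9.80665 N, so 0.1243 kgf = 0.1243 * 9.80665 = 1.2189666 N. 0.2445 N is already in N. Sum: 1.2189666 + 0.2445 = 1.4634666 N. 1 dyn = 1e-05 N, so 1.4634666 N = 1.4634666 / 1e-05 = 146346.66 dyn ≈ 1.463e+05 dyn (4 s.f.).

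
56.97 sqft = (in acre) 0.001308. Check: 1 sqft = 0.09290304 m^2, so 56.97 sqft = 56.97 * 0.09290304 = 5.2926862 m^2. 1 acre = 4046.8564 m^2, so 5.2926862 m^2 = 5.2926862 / 4046.8564 = 0.0013078512 acre ≈ 0.001308 acre (4 s.f.).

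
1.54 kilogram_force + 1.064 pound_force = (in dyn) 1.984e+06. Check: 1 kilogram_force = 9.80665 N, so 1.54 kilogram_force = 1.54 * 9.80665 = 15.102241 N. 1 pound_force = 4.4482216 N, so 1.064 pound_force = 1.064 * 4.4482216 = 4.7329078 N. Sum: 15.102241 + 4.7329078 = 19.835149 N. 1 dyn = 1e-05 N, so 19.835149 N = 19.835149 / 1e-05 = 1983514.9 dyn ≈ 1.984e+06 dyn (4 s.f.).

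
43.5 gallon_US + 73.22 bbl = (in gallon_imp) 2597. Check: 1 gallon_US = 0.0037854118 m^3, so 43.5 gallon_US = 43.5 * 0.0037854118 = 0.16466541 m^3. 1 bbl = 0.15898729 m^3, so 73.22 bbl = 73.22 * 0.15898729 = 11.64105 m^3. Sum: 0.16466541 + 11.64105 = 11.805715 m^3. 1 gallon_imp = 0.00454609 m^3, so 11.805715 m^3 = 11.805715 / 0.00454609 = 2596.8943 gallon_imp ≈ 2597 gallon_imp (4 s.f.).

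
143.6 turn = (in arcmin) 3.102e+06. Check: 1 turn = 6.2831853 rad, so 143.6 turn = 143.6 * 6.2831853 = 902.26541 rad. 1 arcmin = 0.00029088821 rad, so 902.26541 rad = 902.26541 / 0.00029088821 = 3101760 arcmin ≈ 3.102e+06 arcmin (4 s.f.).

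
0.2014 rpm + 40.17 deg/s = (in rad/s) 1 rpm = 0.10471976 rad/s, so 0.2014 rpm = 0.2014 * 0.10471976 = 0.021090559 rad/s. 1 deg/s = 0.017453293 rad/s, so 40.17 deg/s = 40.17 * 0.017453293 = 0.70109876 rad/s. Sum: 0.021090559 + 0.70109876 = 0.72218932 rad/s. Result: 0.72218932 rad/s ≈ 0.7222 rad/s (4 s.f.). Final answer: 0.7222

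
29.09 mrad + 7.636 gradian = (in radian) 1 mrad = 0.001 rad, so 29.09 mrad = 29.09 * 0.001 = 0.02909 rad. 1 gradian = 0.015707963 rad, so 7.636 gradian = 7.636 * 0.015707963 = 0.11994601 rad. Sum: 0.02909 + 0.11994601 = 0.14903601 rad. 0.14903601 rad = 0.14903601 radian ≈ 0.149 radian (4 s.f.). Final answer: 0.149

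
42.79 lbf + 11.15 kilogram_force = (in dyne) 1 lbf = 4.4482216 N, so 42.79 lbf = 42.79 * 4.4482216 = 190.3394 N. 1 kilogram_force = 9.80665 N, so 11.15 kilogram_force = 11.15 * 9.80665 = 109.34415 N. Sum: 190.3394 + 109.34415 = 299.68355 N. 1 dyne = 1e-05 N, so 299.68355 N = 299.68355 / 1e-05 = 29968355 dyne ≈ 2.997e+07 dyne (4 s.f.). Final answer: 2.997e+07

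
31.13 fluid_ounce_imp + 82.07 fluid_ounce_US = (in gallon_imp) 1 fluid_ounce_imp = 2.8413063e-05 m^3, so 31.13 fluid_ounce_imp = 31.13 * 2.8413063e-05 = 0.00088449864 m^3. 1 fluid_ounce_US = 2.957353e-05 m^3, so 82.07 fluid_ounce_US = 82.07 * 2.957353e-05 = 0.0024270996 m^3. Sum: 0.00088449864 + 0.0024270996 = 0.0033115982 m^3. 1 gallon_imp = 0.00454609 m^3, so 0.0033115982 m^3 = 0.0033115982 / 0.00454609 = 0.72844977 gallon_imp ≈ 0.7284 gallon_imp (4 s.f.). Final answer: 0.7284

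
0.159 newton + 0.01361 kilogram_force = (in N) 0.159 newton = 0.159 N. 1 kilogram_force = 9.80665 N, so 0.01361 kilogram_force = 0.01361 * 9.80665 = 0.13346851 N. Sum: 0.159 + 0.13346851 = 0.29246851 N. Result: 0.29246851 N ≈ 0.2925 N (4 s.f.). Final answer: 0.2925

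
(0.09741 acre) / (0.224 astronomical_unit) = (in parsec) 3.812e-25. Check: 1 acre = 4046.8564 m^2, so 0.09741 acre = 0.09741 * 4046.8564 = 394.20428 m^2. 1 astronomical_unit = 1.4959787e+11 m, so 0.224 astronomical_unit = 0.224 * 1.4959787e+11 = 3.3509923e+10 m. Combine: 394.20428 m^2 / 3.3509923e+10 m = 1.1763808e-08 m. 1 parsec = 3.0856776e+16 m, so 1.1763808e-08 m = 1.1763808e-08 / 3.0856776e+16 = 3.8123904e-25 parsec ≈ 3.812e-25 parsec (4 s.f.).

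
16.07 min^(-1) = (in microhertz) 1 min^(-1) = 0.016666667 Hz, so 16.07 min^(-1) = 16.07 * 0.016666667 = 0.26783333 Hz. 1 microhertz = 1e-06 Hz, so 0.26783333 Hz = 0.26783333 / 1e-06 = 267833.33 microhertz ≈ 2.678e+05 microhertz (4 s.f.). Final answer: 2.678e+05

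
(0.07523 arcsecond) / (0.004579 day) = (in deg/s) 1 arcsecond = 4.8481368e-06 rad, so 0.07523 arcsecond = 0.07523 * 4.8481368e-06 = 3.6472533e-07 rad. 1 day = 86400 s, so 0.004579 day = 0.004579 * 86400 = 395.6256 s. Combine: 3.6472533e-07 rad / 395.6256 s = 9.2189518e-10 rad/s. 1 deg/s = 0.017453293 rad/s, so 9.2189518e-10 rad/s = 9.2189518e-10 / 0.017453293 = 5.2820703e-08 deg/s ≈ 5.282e-08 deg/s (4 s.f.). Final answer: 5.282e-08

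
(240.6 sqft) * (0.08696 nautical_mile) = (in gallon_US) 9.51e+05. Check: 1 sqft = 0.09290304 m^2, so 240.6 sqft = 240.6 * 0.09290304 = 22.352471 m^2. 1 nautical_mile = 1852 m, so 0.08696 nautical_mile = 0.08696 * 1852 = 161.04992 m. Combine: 22.352471 m^2 * 161.04992 m = 3599.8637 m^3. 1 gallon_US = 0.0037854118 m^3, so 3599.8637 m^3 = 3599.8637 / 0.0037854118 = 950983.39 gallon_US ≈ 9.51e+05 gallon_US (4 s.f.).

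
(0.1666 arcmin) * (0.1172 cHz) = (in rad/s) 5.68e-08. Check: 1 arcmin = 0.00029088821 rad, so 0.1666 arcmin = 0.1666 * 0.00029088821 = 4.8461976e-05 rad. 1 cHz = 0.01 Hz, so 0.1172 cHz = 0.1172 * 0.01 = 0.001172 Hz. Combine: 4.8461976e-05 rad * 0.001172 Hz = 5.6797435e-08 rad/s. Result: 5.6797435e-08 rad/s ≈ 5.68e-08 rad/s (4 s.f.).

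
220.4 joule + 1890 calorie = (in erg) 8.128e+10. Check: 220.4 joule = 220.4 J. 1 calorie = 4.184 J, so 1890 calorie = 1890 * 4.184 = 7907.76 J. Sum: 220.4 + 7907.76 = 8128.16 J. 1 erg = 1e-07 J, so 8128.16 J = 8128.16 / 1e-07 = 8.12816e+10 erg ≈ 8.128e+10 erg (4 s.f.).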